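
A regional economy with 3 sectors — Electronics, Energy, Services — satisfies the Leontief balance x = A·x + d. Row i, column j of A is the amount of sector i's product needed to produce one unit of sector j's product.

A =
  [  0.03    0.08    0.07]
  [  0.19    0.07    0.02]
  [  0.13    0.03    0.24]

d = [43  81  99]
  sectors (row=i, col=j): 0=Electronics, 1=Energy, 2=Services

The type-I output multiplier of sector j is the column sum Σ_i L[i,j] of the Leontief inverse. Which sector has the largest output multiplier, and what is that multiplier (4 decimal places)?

Form M = I − A:
  [  0.97   -0.08   -0.07]
  [ -0.19    0.93   -0.02]
  [ -0.13   -0.03    0.76]
Leontief inverse L = M⁻¹:
  [  1.0629    0.0947    0.1004]
  [  0.2213    1.0959    0.0492]
  [  0.1906    0.0595    1.3349]
Total output x = L · d:
  x_0 = 1.0629·43 + 0.0947·81 + 0.1004·99 = 63.3132
  x_1 = 0.2213·43 + 1.0959·81 + 0.0492·99 = 103.1536
  x_2 = 0.1906·43 + 0.0595·81 + 1.3349·99 = 145.1649
Output multipliers (column sums of L):
  Electronics: 1.4747
  Energy: 1.2500
  Services: 1.4845

Services (1.4845)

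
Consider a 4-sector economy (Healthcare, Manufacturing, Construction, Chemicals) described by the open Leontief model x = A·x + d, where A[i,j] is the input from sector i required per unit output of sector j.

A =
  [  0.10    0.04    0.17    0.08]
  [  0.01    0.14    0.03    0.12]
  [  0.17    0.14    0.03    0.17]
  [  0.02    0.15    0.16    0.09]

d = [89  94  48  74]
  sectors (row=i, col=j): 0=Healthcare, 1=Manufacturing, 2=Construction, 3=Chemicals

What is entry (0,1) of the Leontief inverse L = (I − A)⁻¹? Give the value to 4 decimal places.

Form M = I − A:
  [  0.90   -0.04   -0.17   -0.08]
  [ -0.01    0.86   -0.03   -0.12]
  [ -0.17   -0.14    0.97   -0.17]
  [ -0.02   -0.15   -0.16    0.91]
Leontief inverse L = M⁻¹:
  [  1.1602    0.1202    0.2337    0.1615]
  [  0.0308    1.2064    0.0716    0.1752]
  [  0.2199    0.2378    1.1197    0.2599]
  [  0.0692    0.2433    0.2138    1.1770]
Total output x = L · d:
  x_0 = 1.1602·89 + 0.1202·94 + 0.2337·48 + 0.1615·74 = 137.7193
  x_1 = 0.0308·89 + 1.2064·94 + 0.0716·48 + 0.1752·74 = 132.5488
  x_2 = 0.2199·89 + 0.2378·94 + 1.1197·48 + 0.2599·74 = 114.9037
  x_3 = 0.0692·89 + 0.2433·94 + 0.2138·48 + 1.1770·74 = 126.3970

L[0,1] = 0.1202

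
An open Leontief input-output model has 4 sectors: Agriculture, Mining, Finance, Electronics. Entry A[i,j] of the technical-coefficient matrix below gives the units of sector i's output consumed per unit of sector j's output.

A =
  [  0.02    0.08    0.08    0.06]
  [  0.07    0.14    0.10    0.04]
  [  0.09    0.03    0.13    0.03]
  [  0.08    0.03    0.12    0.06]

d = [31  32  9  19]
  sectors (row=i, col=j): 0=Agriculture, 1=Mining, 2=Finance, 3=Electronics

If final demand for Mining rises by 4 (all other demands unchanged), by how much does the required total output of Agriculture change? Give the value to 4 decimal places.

Form M = I − A:
  [  0.98   -0.08   -0.08   -0.06]
  [ -0.07    0.86   -0.10   -0.04]
  [ -0.09   -0.03    0.87   -0.03]
  [ -0.08   -0.03   -0.12    0.94]
Leontief inverse L = M⁻¹:
  [  1.0448    0.1039    0.1184    0.0749]
  [  0.1034    1.1799    0.1536    0.0617]
  [  0.1153    0.0533    1.1726    0.0471]
  [  0.1069    0.0533    0.1647    1.0782]
Total output x = L · d:
  x_0 = 1.0448·31 + 0.1039·32 + 0.1184·9 + 0.0749·19 = 38.2032
  x_1 = 0.1034·31 + 1.1799·32 + 0.1536·9 + 0.0617·19 = 43.5193
  x_2 = 0.1153·31 + 0.0533·32 + 1.1726·9 + 0.0471·19 = 16.7282
  x_3 = 0.1069·31 + 0.0533·32 + 0.1647·9 + 1.0782·19 = 26.9885
Δx_0 = L[0,1] · Δd_1 = 0.1039 · 4 = 0.4157

0.4157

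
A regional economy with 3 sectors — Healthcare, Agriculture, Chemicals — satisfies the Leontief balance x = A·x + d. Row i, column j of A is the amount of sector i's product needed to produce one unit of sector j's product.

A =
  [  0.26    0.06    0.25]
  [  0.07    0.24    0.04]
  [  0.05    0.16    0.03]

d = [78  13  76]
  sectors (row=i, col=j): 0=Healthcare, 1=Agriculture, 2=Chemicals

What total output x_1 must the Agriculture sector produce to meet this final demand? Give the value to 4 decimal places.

Form M = I − A:
  [  0.74   -0.06   -0.25]
  [ -0.07    0.76   -0.04]
  [ -0.05   -0.16    0.97]
Leontief inverse L = M⁻¹:
  [  1.3939    0.1873    0.3670]
  [  0.1333    1.3452    0.0898]
  [  0.0938    0.2315    1.0647]
Total output x = L · d:
  x_0 = 1.3939·78 + 0.1873·13 + 0.3670·76 = 139.0457
  x_1 = 0.1333·78 + 1.3452·13 + 0.0898·76 = 34.7144
  x_2 = 0.0938·78 + 0.2315·13 + 1.0647·76 = 91.2439

34.7144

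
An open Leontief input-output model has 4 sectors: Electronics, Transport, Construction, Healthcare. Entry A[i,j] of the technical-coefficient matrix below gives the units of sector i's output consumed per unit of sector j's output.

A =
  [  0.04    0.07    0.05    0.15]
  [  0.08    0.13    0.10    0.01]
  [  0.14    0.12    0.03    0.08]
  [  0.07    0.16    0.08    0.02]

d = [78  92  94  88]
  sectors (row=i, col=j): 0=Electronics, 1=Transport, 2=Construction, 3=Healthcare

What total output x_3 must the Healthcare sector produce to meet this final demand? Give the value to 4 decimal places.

Form M = I − A:
  [  0.96   -0.07   -0.05   -0.15]
  [ -0.08    0.87   -0.10   -0.01]
  [ -0.14   -0.12    0.97   -0.08]
  [ -0.07   -0.16   -0.08    0.98]
Leontief inverse L = M⁻¹:
  [  1.0772    0.1300    0.0832    0.1730]
  [  0.1210    1.1849    0.1318    0.0414]
  [  0.1796    0.1833    1.0687    0.1166]
  [  0.1114    0.2177    0.1147    1.0490]
Total output x = L · d:
  x_0 = 1.0772·78 + 0.1300·92 + 0.0832·94 + 0.1730·88 = 119.0265
  x_1 = 0.1210·78 + 1.1849·92 + 0.1318·94 + 0.0414·88 = 134.4824
  x_2 = 0.1796·78 + 0.1833·92 + 1.0687·94 + 0.1166·88 = 141.5945
  x_3 = 0.1114·78 + 0.2177·92 + 0.1147·94 + 1.0490·88 = 131.8129

131.8129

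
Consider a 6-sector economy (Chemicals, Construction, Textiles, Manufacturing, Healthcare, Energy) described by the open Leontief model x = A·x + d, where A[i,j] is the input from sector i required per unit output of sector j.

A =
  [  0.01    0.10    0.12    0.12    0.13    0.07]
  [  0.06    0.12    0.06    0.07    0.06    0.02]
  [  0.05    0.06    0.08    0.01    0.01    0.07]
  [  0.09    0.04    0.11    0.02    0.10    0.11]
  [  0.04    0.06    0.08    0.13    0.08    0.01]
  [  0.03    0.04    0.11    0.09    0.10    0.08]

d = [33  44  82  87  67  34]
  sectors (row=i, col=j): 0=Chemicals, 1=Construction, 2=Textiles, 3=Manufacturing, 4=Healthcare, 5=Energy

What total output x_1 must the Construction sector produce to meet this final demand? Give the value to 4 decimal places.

Form M = I − A:
  [  0.99   -0.10   -0.12   -0.12   -0.13   -0.07]
  [ -0.06    0.88   -0.06   -0.07   -0.06   -0.02]
  [ -0.05   -0.06    0.92   -0.01   -0.01   -0.07]
  [ -0.09   -0.04   -0.11    0.98   -0.10   -0.11]
  [ -0.04   -0.06   -0.08   -0.13    0.92   -0.01]
  [ -0.03   -0.04   -0.11   -0.09   -0.10    0.92]
Leontief inverse L = M⁻¹:
  [  1.0581    0.1611    0.2018    0.1803    0.1952    0.1230]
  [  0.0936    1.1704    0.1187    0.1160    0.1096    0.0567]
  [  0.0709    0.0940    1.1229    0.0417    0.0436    0.0983]
  [  0.1243    0.0938    0.1841    1.0798    0.1601    0.1564]
  [  0.0766    0.1057    0.1421    0.1731    1.1307    0.0519]
  [  0.0675    0.0880    0.1794    0.1404    0.1549    1.1261]
Total output x = L · d:
  x_0 = 1.0581·33 + 0.1611·44 + 0.2018·82 + 0.1803·87 + 0.1952·67 + 0.1230·34 = 91.4955
  x_1 = 0.0936·33 + 1.1704·44 + 0.1187·82 + 0.1160·87 + 0.1096·67 + 0.0567·34 = 83.6888
  x_2 = 0.0709·33 + 0.0940·44 + 1.1229·82 + 0.0417·87 + 0.0436·67 + 0.0983·34 = 108.4369
  x_3 = 0.1243·33 + 0.0938·44 + 0.1841·82 + 1.0798·87 + 0.1601·67 + 0.1564·34 = 133.3043
  x_4 = 0.0766·33 + 0.1057·44 + 0.1421·82 + 0.1731·87 + 1.1307·67 + 0.0519·34 = 111.4159
  x_5 = 0.0675·33 + 0.0880·44 + 0.1794·82 + 0.1404·87 + 0.1549·67 + 1.1261·34 = 81.6951

83.6888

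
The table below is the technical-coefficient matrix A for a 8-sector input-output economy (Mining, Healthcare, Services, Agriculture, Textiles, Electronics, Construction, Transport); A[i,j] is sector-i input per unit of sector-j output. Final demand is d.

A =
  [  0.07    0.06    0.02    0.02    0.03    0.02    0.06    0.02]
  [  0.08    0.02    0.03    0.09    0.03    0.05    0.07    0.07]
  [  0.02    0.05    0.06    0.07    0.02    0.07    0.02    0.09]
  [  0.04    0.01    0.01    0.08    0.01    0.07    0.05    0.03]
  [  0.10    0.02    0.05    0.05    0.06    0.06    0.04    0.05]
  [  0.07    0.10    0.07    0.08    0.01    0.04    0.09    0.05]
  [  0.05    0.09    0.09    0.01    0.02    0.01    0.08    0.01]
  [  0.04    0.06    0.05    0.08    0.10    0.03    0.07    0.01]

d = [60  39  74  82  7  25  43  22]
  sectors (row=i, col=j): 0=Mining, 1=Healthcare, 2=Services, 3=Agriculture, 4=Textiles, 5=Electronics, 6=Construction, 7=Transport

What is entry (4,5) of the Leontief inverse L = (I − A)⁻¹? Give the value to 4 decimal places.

Form M = I − A:
  [  0.93   -0.06   -0.02   -0.02   -0.03   -0.02   -0.06   -0.02]
  [ -0.08    0.98   -0.03   -0.09   -0.03   -0.05   -0.07   -0.07]
  [ -0.02   -0.05    0.94   -0.07   -0.02   -0.07   -0.02   -0.09]
  [ -0.04   -0.01   -0.01    0.92   -0.01   -0.07   -0.05   -0.03]
  [ -0.10   -0.02   -0.05   -0.05    0.94   -0.06   -0.04   -0.05]
  [ -0.07   -0.10   -0.07   -0.08   -0.01    0.96   -0.09   -0.05]
  [ -0.05   -0.09   -0.09   -0.01   -0.02   -0.01    0.92   -0.01]
  [ -0.04   -0.06   -0.05   -0.08   -0.10   -0.03   -0.07    0.99]
Leontief inverse L = M⁻¹:
  [  1.0999    0.0855    0.0427    0.0457    0.0457    0.0388    0.0904    0.0387]
  [  0.1198    1.0577    0.0624    0.1301    0.0536    0.0791    0.1140    0.0947]
  [  0.0562    0.0842    1.0908    0.1145    0.0438    0.1005    0.0607    0.1176]
  [  0.0673    0.0372    0.0327    1.1087    0.0235    0.0904    0.0816    0.0471]
  [  0.1415    0.0573    0.0820    0.0892    1.0838    0.0894    0.0820    0.0771]
  [  0.1160    0.1424    0.1083    0.1289    0.0353    1.0751    0.1408    0.0837]
  [  0.0830    0.1206    0.1194    0.0431    0.0375    0.0350    1.1144    0.0373]
  [  0.0837    0.0934    0.0832    0.1211    0.1224    0.0628    0.1116    1.0401]
Total output x = L · d:
  x_0 = 1.0999·60 + 0.0855·39 + 0.0427·74 + 0.0457·82 + 0.0457·7 + 0.0388·25 + 0.0904·43 + 0.0387·22 = 82.2630
  x_1 = 0.1198·60 + 1.0577·39 + 0.0624·74 + 0.1301·82 + 0.0536·7 + 0.0791·25 + 0.1140·43 + 0.0947·22 = 73.0621
  x_2 = 0.0562·60 + 0.0842·39 + 1.0908·74 + 0.1145·82 + 0.0438·7 + 0.1005·25 + 0.0607·43 + 0.1176·22 = 104.7774
  x_3 = 0.0673·60 + 0.0372·39 + 0.0327·74 + 1.1087·82 + 0.0235·7 + 0.0904·25 + 0.0816·43 + 0.0471·22 = 105.7939
  x_4 = 0.1415·60 + 0.0573·39 + 0.0820·74 + 0.0892·82 + 1.0838·7 + 0.0894·25 + 0.0820·43 + 0.0771·22 = 39.1520
  x_5 = 0.1160·60 + 0.1424·39 + 0.1083·74 + 0.1289·82 + 0.0353·7 + 1.0751·25 + 0.1408·43 + 0.0837·22 = 66.1147
  x_6 = 0.0830·60 + 0.1206·39 + 0.1194·74 + 0.0431·82 + 0.0375·7 + 0.0350·25 + 1.1144·43 + 0.0373·22 = 71.9233
  x_7 = 0.0837·60 + 0.0934·39 + 0.0832·74 + 0.1211·82 + 0.1224·7 + 0.0628·25 + 0.1116·43 + 1.0401·22 = 54.8585

L[4,5] = 0.0894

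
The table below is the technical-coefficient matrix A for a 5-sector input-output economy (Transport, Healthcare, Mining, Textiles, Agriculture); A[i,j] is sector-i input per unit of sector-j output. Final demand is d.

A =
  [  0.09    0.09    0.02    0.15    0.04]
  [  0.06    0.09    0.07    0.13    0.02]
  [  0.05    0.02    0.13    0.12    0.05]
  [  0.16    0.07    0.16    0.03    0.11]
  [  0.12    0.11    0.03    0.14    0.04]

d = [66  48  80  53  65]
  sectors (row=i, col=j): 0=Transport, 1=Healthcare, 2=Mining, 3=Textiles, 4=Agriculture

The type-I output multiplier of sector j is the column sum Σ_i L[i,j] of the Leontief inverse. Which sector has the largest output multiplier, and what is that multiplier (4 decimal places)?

Textiles (1.9632)

Form M = I − A:
  [  0.91   -0.09   -0.02   -0.15   -0.04]
  [ -0.06    0.91   -0.07   -0.13   -0.02]
  [ -0.05   -0.02    0.87   -0.12   -0.05]
  [ -0.16   -0.07   -0.16    0.97   -0.11]
  [ -0.12   -0.11   -0.03   -0.14    0.96]
Leontief inverse L = M⁻¹:
  [  1.1623    0.1435    0.0817    0.2208    0.0810]
  [  0.1244    1.1363    0.1324    0.1963    0.0582]
  [  0.1145    0.0628    1.1946    0.1868    0.0897]
  [  0.2421    0.1353    0.2310    1.1375    0.1553]
  [  0.1984    0.1698    0.0964    0.2218    1.0839]
Total output x = L · d:
  x_0 = 1.1623·66 + 0.1435·48 + 0.0817·80 + 0.2208·53 + 0.0810·65 = 107.1005
  x_1 = 0.1244·66 + 1.1363·48 + 0.1324·80 + 0.1963·53 + 0.0582·65 = 87.5308
  x_2 = 0.1145·66 + 0.0628·48 + 1.1946·80 + 0.1868·53 + 0.0897·65 = 121.8664
  x_3 = 0.2421·66 + 0.1353·48 + 0.2310·80 + 1.1375·53 + 0.1553·65 = 111.3304
  x_4 = 0.1984·66 + 0.1698·48 + 0.0964·80 + 0.2218·53 + 1.0839·65 = 111.1695
Output multipliers (column sums of L):
  Transport: 1.8417
  Healthcare: 1.6477
  Mining: 1.7360
  Textiles: 1.9632
  Agriculture: 1.4681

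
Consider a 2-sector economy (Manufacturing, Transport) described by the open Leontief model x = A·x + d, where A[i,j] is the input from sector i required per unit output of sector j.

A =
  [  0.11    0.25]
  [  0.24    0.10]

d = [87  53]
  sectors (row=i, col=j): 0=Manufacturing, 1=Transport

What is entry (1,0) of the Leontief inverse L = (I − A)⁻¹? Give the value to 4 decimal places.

L[1,0] = 0.3239

Form M = I − A:
  [  0.89   -0.25]
  [ -0.24    0.90]
Leontief inverse L = M⁻¹:
  [  1.2146    0.3374]
  [  0.3239    1.2011]
Total output x = L · d:
  x_0 = 1.2146·87 + 0.3374·53 = 123.5493
  x_1 = 0.3239·87 + 1.2011·53 = 91.8354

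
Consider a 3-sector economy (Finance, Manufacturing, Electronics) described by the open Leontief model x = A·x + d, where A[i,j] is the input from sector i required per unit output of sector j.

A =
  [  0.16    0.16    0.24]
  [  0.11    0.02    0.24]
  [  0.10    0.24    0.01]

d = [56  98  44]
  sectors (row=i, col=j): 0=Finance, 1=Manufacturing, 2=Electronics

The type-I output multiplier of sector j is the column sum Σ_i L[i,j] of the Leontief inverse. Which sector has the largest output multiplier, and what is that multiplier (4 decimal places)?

Electronics (1.8271)

Form M = I − A:
  [  0.84   -0.16   -0.24]
  [ -0.11    0.98   -0.24]
  [ -0.10   -0.24    0.99]
Leontief inverse L = M⁻¹:
  [  1.2755    0.3019    0.3824]
  [  0.1858    1.1288    0.3187]
  [  0.1739    0.3041    1.1260]
Total output x = L · d:
  x_0 = 1.2755·56 + 0.3019·98 + 0.3824·44 = 117.8424
  x_1 = 0.1858·56 + 1.1288·98 + 0.3187·44 = 135.0441
  x_2 = 0.1739·56 + 0.3041·98 + 1.1260·44 = 89.0857
Output multipliers (column sums of L):
  Finance: 1.6352
  Manufacturing: 1.7348
  Electronics: 1.8271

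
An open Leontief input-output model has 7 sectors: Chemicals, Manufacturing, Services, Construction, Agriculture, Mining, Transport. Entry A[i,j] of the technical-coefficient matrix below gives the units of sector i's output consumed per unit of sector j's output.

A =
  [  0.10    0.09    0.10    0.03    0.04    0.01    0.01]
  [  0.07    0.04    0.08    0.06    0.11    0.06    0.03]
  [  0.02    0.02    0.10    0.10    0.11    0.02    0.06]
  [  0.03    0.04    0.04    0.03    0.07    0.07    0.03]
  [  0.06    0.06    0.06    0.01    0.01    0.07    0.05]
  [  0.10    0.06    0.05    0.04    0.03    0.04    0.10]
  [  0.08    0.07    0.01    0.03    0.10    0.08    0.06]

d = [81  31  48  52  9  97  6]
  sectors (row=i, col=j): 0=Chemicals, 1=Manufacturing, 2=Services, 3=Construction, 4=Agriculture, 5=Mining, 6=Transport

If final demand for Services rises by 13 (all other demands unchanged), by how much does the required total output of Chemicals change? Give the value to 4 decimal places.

1.9276

Form M = I − A:
  [  0.90   -0.09   -0.10   -0.03   -0.04   -0.01   -0.01]
  [ -0.07    0.96   -0.08   -0.06   -0.11   -0.06   -0.03]
  [ -0.02   -0.02    0.90   -0.10   -0.11   -0.02   -0.06]
  [ -0.03   -0.04   -0.04    0.97   -0.07   -0.07   -0.03]
  [ -0.06   -0.06   -0.06   -0.01    0.99   -0.07   -0.05]
  [ -0.10   -0.06   -0.05   -0.04   -0.03    0.96   -0.10]
  [ -0.08   -0.07   -0.01   -0.03   -0.10   -0.08    0.94]
Leontief inverse L = M⁻¹:
  [  1.1389    0.1226    0.1483    0.0616    0.0852    0.0363    0.0359]
  [  0.1165    1.0794    0.1293    0.0912    0.1549    0.0947    0.0652]
  [  0.0590    0.0549    1.1429    0.1299    0.1558    0.0565    0.0938]
  [  0.0643    0.0677    0.0725    1.0513    0.1011    0.0952    0.0565]
  [  0.0974    0.0896    0.0963    0.0355    1.0478    0.0940    0.0769]
  [  0.1484    0.1003    0.0948    0.0697    0.0784    1.0732    0.1314]
  [  0.1313    0.1116    0.0550    0.0567    0.1418    0.1151    1.0939]
Total output x = L · d:
  x_0 = 1.1389·81 + 0.1226·31 + 0.1483·48 + 0.0616·52 + 0.0852·9 + 0.0363·97 + 0.0359·6 = 110.8755
  x_1 = 0.1165·81 + 1.0794·31 + 0.1293·48 + 0.0912·52 + 0.1549·9 + 0.0947·97 + 0.0652·6 = 64.8248
  x_2 = 0.0590·81 + 0.0549·31 + 1.1429·48 + 0.1299·52 + 0.1558·9 + 0.0565·97 + 0.0938·6 = 75.5373
  x_3 = 0.0643·81 + 0.0677·31 + 0.0725·48 + 1.0513·52 + 0.1011·9 + 0.0952·97 + 0.0565·6 = 75.9332
  x_4 = 0.0974·81 + 0.0896·31 + 0.0963·48 + 0.0355·52 + 1.0478·9 + 0.0940·97 + 0.0769·6 = 36.1527
  x_5 = 0.1484·81 + 0.1003·31 + 0.0948·48 + 0.0697·52 + 0.0784·9 + 1.0732·97 + 0.1314·6 = 128.9008
  x_6 = 0.1313·81 + 0.1116·31 + 0.0550·48 + 0.0567·52 + 0.1418·9 + 0.1151·97 + 1.0939·6 = 38.6899
Δx_0 = L[0,2] · Δd_2 = 0.1483 · 13 = 1.9276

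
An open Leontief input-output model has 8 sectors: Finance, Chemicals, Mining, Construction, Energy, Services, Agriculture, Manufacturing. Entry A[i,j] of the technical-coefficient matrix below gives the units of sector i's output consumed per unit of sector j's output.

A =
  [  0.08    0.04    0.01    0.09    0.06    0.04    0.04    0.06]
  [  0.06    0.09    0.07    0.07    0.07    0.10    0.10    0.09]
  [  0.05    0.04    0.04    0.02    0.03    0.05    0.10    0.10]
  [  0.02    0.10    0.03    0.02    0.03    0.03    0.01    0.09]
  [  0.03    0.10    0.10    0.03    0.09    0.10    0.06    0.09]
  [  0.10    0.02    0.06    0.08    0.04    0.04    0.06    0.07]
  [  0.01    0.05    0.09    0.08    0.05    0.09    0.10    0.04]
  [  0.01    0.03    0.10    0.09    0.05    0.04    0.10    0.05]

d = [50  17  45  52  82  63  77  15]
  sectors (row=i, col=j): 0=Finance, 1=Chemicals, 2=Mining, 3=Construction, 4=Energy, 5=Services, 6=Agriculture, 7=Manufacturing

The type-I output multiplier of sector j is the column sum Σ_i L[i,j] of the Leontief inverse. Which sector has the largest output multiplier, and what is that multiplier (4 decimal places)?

Manufacturing (2.1359)

Form M = I − A:
  [  0.92   -0.04   -0.01   -0.09   -0.06   -0.04   -0.04   -0.06]
  [ -0.06    0.91   -0.07   -0.07   -0.07   -0.10   -0.10   -0.09]
  [ -0.05   -0.04    0.96   -0.02   -0.03   -0.05   -0.10   -0.10]
  [ -0.02   -0.10   -0.03    0.98   -0.03   -0.03   -0.01   -0.09]
  [ -0.03   -0.10   -0.10   -0.03    0.91   -0.10   -0.06   -0.09]
  [ -0.10   -0.02   -0.06   -0.08   -0.04    0.96   -0.06   -0.07]
  [ -0.01   -0.05   -0.09   -0.08   -0.05   -0.09    0.90   -0.04]
  [ -0.01   -0.03   -0.10   -0.09   -0.05   -0.04   -0.10    0.95]
Leontief inverse L = M⁻¹:
  [  1.1142    0.0890    0.0596    0.1387    0.1023    0.0875    0.0934    0.1183]
  [  0.1152    1.1624    0.1529    0.1480    0.1354    0.1783    0.1940    0.1817]
  [  0.0836    0.0845    1.0968    0.0745    0.0728    0.1013    0.1649    0.1571]
  [  0.0484    0.1390    0.0755    1.0621    0.0656    0.0721    0.0624    0.1389]
  [  0.0831    0.1674    0.1800    0.1016    1.1524    0.1751    0.1517    0.1781]
  [  0.1377    0.0700    0.1129    0.1337    0.0845    1.0905    0.1211    0.1333]
  [  0.0518    0.1063    0.1539    0.1368    0.0984    0.1504    1.1729    0.1123]
  [  0.0444    0.0827    0.1585    0.1400    0.0938    0.0950    0.1669    1.1161]
Total output x = L · d:
  x_0 = 1.1142·50 + 0.0890·17 + 0.0596·45 + 0.1387·52 + 0.1023·82 + 0.0875·63 + 0.0934·77 + 0.1183·15 = 89.9806
  x_1 = 0.1152·50 + 1.1624·17 + 0.1529·45 + 0.1480·52 + 0.1354·82 + 0.1783·63 + 0.1940·77 + 0.1817·15 = 80.1007
  x_2 = 0.0836·50 + 0.0845·17 + 1.0968·45 + 0.0745·52 + 0.0728·82 + 0.1013·63 + 0.1649·77 + 0.1571·15 = 86.2471
  x_3 = 0.0484·50 + 0.1390·17 + 0.0755·45 + 1.0621·52 + 0.0656·82 + 0.0721·63 + 0.0624·77 + 0.1389·15 = 80.2186
  x_4 = 0.0831·50 + 0.1674·17 + 0.1800·45 + 0.1016·52 + 1.1524·82 + 0.1751·63 + 0.1517·77 + 0.1781·15 = 140.2670
  x_5 = 0.1377·50 + 0.0700·17 + 0.1129·45 + 0.1337·52 + 0.0845·82 + 1.0905·63 + 0.1211·77 + 0.1333·15 = 107.0558
  x_6 = 0.0518·50 + 0.1063·17 + 0.1539·45 + 0.1368·52 + 0.0984·82 + 0.1504·63 + 1.1729·77 + 0.1123·15 = 127.9835
  x_7 = 0.0444·50 + 0.0827·17 + 0.1585·45 + 0.1400·52 + 0.0938·82 + 0.0950·63 + 0.1669·77 + 1.1161·15 = 61.3065
Output multipliers (column sums of L):
  Finance: 1.6784
  Chemicals: 1.9013
  Mining: 1.9901
  Construction: 1.9352
  Energy: 1.8052
  Services: 1.9503
  Agriculture: 2.1273
  Manufacturing: 2.1359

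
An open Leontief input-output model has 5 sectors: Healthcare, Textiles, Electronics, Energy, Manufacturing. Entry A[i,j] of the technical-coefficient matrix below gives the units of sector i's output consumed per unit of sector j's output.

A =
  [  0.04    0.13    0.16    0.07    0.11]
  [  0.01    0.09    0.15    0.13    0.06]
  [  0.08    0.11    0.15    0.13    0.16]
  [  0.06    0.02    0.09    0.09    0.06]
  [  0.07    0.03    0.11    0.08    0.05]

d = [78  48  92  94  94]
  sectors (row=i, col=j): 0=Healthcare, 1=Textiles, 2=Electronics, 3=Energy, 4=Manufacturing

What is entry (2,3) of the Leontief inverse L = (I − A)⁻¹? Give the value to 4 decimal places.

L[2,3] = 0.2470

Form M = I − A:
  [  0.96   -0.13   -0.16   -0.07   -0.11]
  [ -0.01    0.91   -0.15   -0.13   -0.06]
  [ -0.08   -0.11    0.85   -0.13   -0.16]
  [ -0.06   -0.02   -0.09    0.91   -0.06]
  [ -0.07   -0.03   -0.11   -0.08    0.95]
Leontief inverse L = M⁻¹:
  [  1.0926    0.2008    0.2848    0.1708    0.1979]
  [  0.0564    1.1468    0.2534    0.2163    0.1353]
  [  0.1448    0.1916    1.2977    0.2470    0.2630]
  [  0.0947    0.0626    0.1654    1.1489    0.1153]
  [  0.1070    0.0785    0.1932    0.1448    1.1117]
Total output x = L · d:
  x_0 = 1.0926·78 + 0.2008·48 + 0.2848·92 + 0.1708·94 + 0.1979·94 = 155.7272
  x_1 = 0.0564·78 + 1.1468·48 + 0.2534·92 + 0.2163·94 + 0.1353·94 = 115.8117
  x_2 = 0.1448·78 + 0.1916·48 + 1.2977·92 + 0.2470·94 + 0.2630·94 = 187.8280
  x_3 = 0.0947·78 + 0.0626·48 + 0.1654·92 + 1.1489·94 + 0.1153·94 = 144.4438
  x_4 = 0.1070·78 + 0.0785·48 + 0.1932·92 + 0.1448·94 + 1.1117·94 = 147.9914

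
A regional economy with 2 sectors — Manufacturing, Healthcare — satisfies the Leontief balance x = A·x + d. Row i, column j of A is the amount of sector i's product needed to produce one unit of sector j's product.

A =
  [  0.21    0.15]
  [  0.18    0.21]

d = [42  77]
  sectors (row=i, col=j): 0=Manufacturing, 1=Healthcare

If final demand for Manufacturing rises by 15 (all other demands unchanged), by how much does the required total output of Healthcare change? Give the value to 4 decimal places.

4.5219

Form M = I − A:
  [  0.79   -0.15]
  [ -0.18    0.79]
Leontief inverse L = M⁻¹:
  [  1.3231    0.2512]
  [  0.3015    1.3231]
Total output x = L · d:
  x_0 = 1.3231·42 + 0.2512·77 = 74.9121
  x_1 = 0.3015·42 + 1.3231·77 = 114.5369
Δx_1 = L[1,0] · Δd_0 = 0.3015 · 15 = 4.5219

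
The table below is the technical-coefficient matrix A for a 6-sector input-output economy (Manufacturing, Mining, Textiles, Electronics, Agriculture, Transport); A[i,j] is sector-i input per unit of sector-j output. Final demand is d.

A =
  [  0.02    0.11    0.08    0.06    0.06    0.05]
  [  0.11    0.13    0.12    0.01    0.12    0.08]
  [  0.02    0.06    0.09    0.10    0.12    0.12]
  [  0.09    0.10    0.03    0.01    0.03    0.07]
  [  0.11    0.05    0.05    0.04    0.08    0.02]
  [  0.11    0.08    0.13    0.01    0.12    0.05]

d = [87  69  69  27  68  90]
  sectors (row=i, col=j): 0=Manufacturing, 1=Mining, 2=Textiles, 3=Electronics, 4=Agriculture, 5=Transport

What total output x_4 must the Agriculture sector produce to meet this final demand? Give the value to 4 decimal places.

111.6208

Form M = I − A:
  [  0.98   -0.11   -0.08   -0.06   -0.06   -0.05]
  [ -0.11    0.87   -0.12   -0.01   -0.12   -0.08]
  [ -0.02   -0.06    0.91   -0.10   -0.12   -0.12]
  [ -0.09   -0.10   -0.03    0.99   -0.03   -0.07]
  [ -0.11   -0.05   -0.05   -0.04    0.92   -0.02]
  [ -0.11   -0.08   -0.13   -0.01   -0.12    0.95]
Leontief inverse L = M⁻¹:
  [  1.0758    0.1721    0.1411    0.0873    0.1267    0.0980]
  [  0.1878    1.2205    0.2126    0.0556    0.2203    0.1483]
  [  0.0943    0.1359    1.1662    0.1349    0.2036    0.1779]
  [  0.1366    0.1573    0.0873    1.0335    0.0888    0.1095]
  [  0.1537    0.1045    0.1001    0.0669    1.1335    0.0583]
  [  0.1741    0.1562    0.2074    0.0526    0.2052    1.1093]
Total output x = L · d:
  x_0 = 1.0758·87 + 0.1721·69 + 0.1411·69 + 0.0873·27 + 0.1267·68 + 0.0980·90 = 135.0020
  x_1 = 0.1878·87 + 1.2205·69 + 0.2126·69 + 0.0556·27 + 0.2203·68 + 0.1483·90 = 145.0478
  x_2 = 0.0943·87 + 0.1359·69 + 1.1662·69 + 0.1349·27 + 0.2036·68 + 0.1779·90 = 131.5459
  x_3 = 0.1366·87 + 0.1573·69 + 0.0873·69 + 1.0335·27 + 0.0888·68 + 0.1095·90 = 72.5569
  x_4 = 0.1537·87 + 0.1045·69 + 0.1001·69 + 0.0669·27 + 1.1335·68 + 0.0583·90 = 111.6208
  x_5 = 0.1741·87 + 0.1562·69 + 0.2074·69 + 0.0526·27 + 0.2052·68 + 1.1093·90 = 155.4474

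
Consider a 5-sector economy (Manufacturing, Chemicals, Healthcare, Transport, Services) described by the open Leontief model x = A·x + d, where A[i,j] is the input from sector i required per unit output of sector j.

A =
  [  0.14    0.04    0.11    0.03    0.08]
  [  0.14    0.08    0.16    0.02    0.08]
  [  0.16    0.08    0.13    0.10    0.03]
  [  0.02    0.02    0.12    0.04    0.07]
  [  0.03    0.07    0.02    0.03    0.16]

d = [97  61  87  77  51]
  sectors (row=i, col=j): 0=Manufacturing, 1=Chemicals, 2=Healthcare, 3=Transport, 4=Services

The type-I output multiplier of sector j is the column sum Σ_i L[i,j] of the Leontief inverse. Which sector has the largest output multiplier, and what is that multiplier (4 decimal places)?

Form M = I − A:
  [  0.86   -0.04   -0.11   -0.03   -0.08]
  [ -0.14    0.92   -0.16   -0.02   -0.08]
  [ -0.16   -0.08    0.87   -0.10   -0.03]
  [ -0.02   -0.02   -0.12    0.96   -0.07]
  [ -0.03   -0.07   -0.02   -0.03    0.84]
Leontief inverse L = M⁻¹:
  [  1.2155    0.0802    0.1802    0.0626    0.1351]
  [  0.2371    1.1313    0.2498    0.0615    0.1444]
  [  0.2556    0.1279    1.2269    0.1413    0.0921]
  [  0.0674    0.0487    0.1669    1.0655    0.1058]
  [  0.0717    0.1019    0.0624    0.0488    1.2133]
Total output x = L · d:
  x_0 = 1.2155·97 + 0.0802·61 + 0.1802·87 + 0.0626·77 + 0.1351·51 = 150.1819
  x_1 = 0.2371·97 + 1.1313·61 + 0.2498·87 + 0.0615·77 + 0.1444·51 = 125.8466
  x_2 = 0.2556·97 + 0.1279·61 + 1.2269·87 + 0.1413·77 + 0.0921·51 = 154.9084
  x_3 = 0.0674·97 + 0.0487·61 + 0.1669·87 + 1.0655·77 + 0.1058·51 = 111.4646
  x_4 = 0.0717·97 + 0.1019·61 + 0.0624·87 + 0.0488·77 + 1.2133·51 = 84.2343
Output multipliers (column sums of L):
  Manufacturing: 1.8473
  Chemicals: 1.4899
  Healthcare: 1.8862
  Transport: 1.3797
  Services: 1.6907

Healthcare (1.8862)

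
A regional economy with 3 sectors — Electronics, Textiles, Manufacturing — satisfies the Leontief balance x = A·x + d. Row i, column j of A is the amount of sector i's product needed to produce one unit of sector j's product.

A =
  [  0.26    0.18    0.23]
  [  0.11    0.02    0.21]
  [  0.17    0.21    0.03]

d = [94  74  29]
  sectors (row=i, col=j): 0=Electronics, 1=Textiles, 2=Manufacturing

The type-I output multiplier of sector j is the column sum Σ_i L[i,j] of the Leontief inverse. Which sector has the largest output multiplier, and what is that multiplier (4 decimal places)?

Electronics (2.0590)

Form M = I − A:
  [  0.74   -0.18   -0.23]
  [ -0.11    0.98   -0.21]
  [ -0.17   -0.21    0.97]
Leontief inverse L = M⁻¹:
  [  1.5069    0.3705    0.4375]
  [  0.2367    1.1283    0.3004]
  [  0.3154    0.3092    1.1726]
Total output x = L · d:
  x_0 = 1.5069·94 + 0.3705·74 + 0.4375·29 = 181.7620
  x_1 = 0.2367·94 + 1.1283·74 + 0.3004·29 = 114.4544
  x_2 = 0.3154·94 + 0.3092·74 + 1.1726·29 = 86.5309
Output multipliers (column sums of L):
  Electronics: 2.0590
  Textiles: 1.8080
  Manufacturing: 1.9106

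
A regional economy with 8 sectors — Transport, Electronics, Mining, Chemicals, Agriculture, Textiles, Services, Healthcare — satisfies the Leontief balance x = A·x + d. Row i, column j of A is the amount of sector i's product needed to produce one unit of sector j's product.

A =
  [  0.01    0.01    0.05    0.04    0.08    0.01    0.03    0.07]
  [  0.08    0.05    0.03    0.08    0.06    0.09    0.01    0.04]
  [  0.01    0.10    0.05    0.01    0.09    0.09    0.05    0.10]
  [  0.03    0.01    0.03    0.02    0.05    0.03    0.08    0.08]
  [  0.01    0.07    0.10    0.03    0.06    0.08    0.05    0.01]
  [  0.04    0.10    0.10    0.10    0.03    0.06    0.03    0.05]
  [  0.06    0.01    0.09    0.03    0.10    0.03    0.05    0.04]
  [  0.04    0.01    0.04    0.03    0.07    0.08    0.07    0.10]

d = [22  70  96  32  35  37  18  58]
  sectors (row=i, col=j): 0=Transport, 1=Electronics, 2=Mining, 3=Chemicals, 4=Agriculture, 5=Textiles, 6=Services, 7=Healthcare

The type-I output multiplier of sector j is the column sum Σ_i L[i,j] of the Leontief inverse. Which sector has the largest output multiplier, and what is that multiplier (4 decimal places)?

Agriculture (1.9291)

Form M = I − A:
  [  0.99   -0.01   -0.05   -0.04   -0.08   -0.01   -0.03   -0.07]
  [ -0.08    0.95   -0.03   -0.08   -0.06   -0.09   -0.01   -0.04]
  [ -0.01   -0.10    0.95   -0.01   -0.09   -0.09   -0.05   -0.10]
  [ -0.03   -0.01   -0.03    0.98   -0.05   -0.03   -0.08   -0.08]
  [ -0.01   -0.07   -0.10   -0.03    0.94   -0.08   -0.05   -0.01]
  [ -0.04   -0.10   -0.10   -0.10   -0.03    0.94   -0.03   -0.05]
  [ -0.06   -0.01   -0.09   -0.03   -0.10   -0.03    0.95   -0.04]
  [ -0.04   -0.01   -0.04   -0.03   -0.07   -0.08   -0.07    0.90]
Leontief inverse L = M⁻¹:
  [  1.0261    0.0351    0.0836    0.0586    0.1158    0.0445    0.0571    0.1022]
  [  0.1047    1.0864    0.0767    0.1147    0.1071    0.1340    0.0446    0.0858]
  [  0.0437    0.1468    1.1074    0.0523    0.1475    0.1505    0.0893    0.1516]
  [  0.0498    0.0345    0.0681    1.0422    0.0906    0.0646    0.1086    0.1150]
  [  0.0361    0.1132    0.1477    0.0634    1.1084    0.1288    0.0818    0.0530]
  [  0.0720    0.1439    0.1507    0.1383    0.0883    1.1161    0.0712    0.1072]
  [  0.0805    0.0471    0.1373    0.0565    0.1499    0.0747    1.0840    0.0826]
  [  0.0658    0.0466    0.0916    0.0626    0.1216    0.1274    0.1076    1.1473]
Total output x = L · d:
  x_0 = 1.0261·22 + 0.0351·70 + 0.0836·96 + 0.0586·32 + 0.1158·35 + 0.0445·37 + 0.0571·18 + 0.1022·58 = 47.5804
  x_1 = 0.1047·22 + 1.0864·70 + 0.0767·96 + 0.1147·32 + 0.1071·35 + 0.1340·37 + 0.0446·18 + 0.0858·58 = 103.8600
  x_2 = 0.0437·22 + 0.1468·70 + 1.1074·96 + 0.0523·32 + 0.1475·35 + 0.1505·37 + 0.0893·18 + 0.1516·58 = 140.3619
  x_3 = 0.0498·22 + 0.0345·70 + 0.0681·96 + 1.0422·32 + 0.0906·35 + 0.0646·37 + 0.1086·18 + 0.1150·58 = 57.5788
  x_4 = 0.0361·22 + 0.1132·70 + 0.1477·96 + 0.0634·32 + 1.1084·35 + 0.1288·37 + 0.0818·18 + 0.0530·58 = 73.0346
  x_5 = 0.0720·22 + 0.1439·70 + 0.1507·96 + 0.1383·32 + 0.0883·35 + 1.1161·37 + 0.0712·18 + 0.1072·58 = 82.4393
  x_6 = 0.0805·22 + 0.0471·70 + 0.1373·96 + 0.0565·32 + 0.1499·35 + 0.0747·37 + 1.0840·18 + 0.0826·58 = 52.3664
  x_7 = 0.0658·22 + 0.0466·70 + 0.0916·96 + 0.0626·32 + 0.1216·35 + 0.1274·37 + 0.1076·18 + 1.1473·58 = 92.9521
Output multipliers (column sums of L):
  Transport: 1.4787
  Electronics: 1.6536
  Mining: 1.8631
  Chemicals: 1.5884
  Agriculture: 1.9291
  Textiles: 1.8406
  Services: 1.6441
  Healthcare: 1.8446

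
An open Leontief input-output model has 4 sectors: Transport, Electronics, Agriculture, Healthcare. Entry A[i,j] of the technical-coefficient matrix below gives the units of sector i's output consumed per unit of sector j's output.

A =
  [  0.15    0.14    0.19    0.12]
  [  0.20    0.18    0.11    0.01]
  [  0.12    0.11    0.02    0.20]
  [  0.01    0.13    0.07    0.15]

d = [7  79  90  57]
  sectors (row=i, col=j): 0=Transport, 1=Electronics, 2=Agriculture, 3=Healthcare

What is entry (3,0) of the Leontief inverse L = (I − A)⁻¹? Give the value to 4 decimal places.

Form M = I − A:
  [  0.85   -0.14   -0.19   -0.12]
  [ -0.20    0.82   -0.11   -0.01]
  [ -0.12   -0.11    0.98   -0.20]
  [ -0.01   -0.13   -0.07    0.85]
Leontief inverse L = M⁻¹:
  [  1.2934    0.3023    0.3031    0.2575]
  [  0.3453    1.3271    0.2243    0.1171]
  [  0.2146    0.2320    1.1091    0.2940]
  [  0.0857    0.2256    0.1292    1.2216]
Total output x = L · d:
  x_0 = 1.2934·7 + 0.3023·79 + 0.3031·90 + 0.2575·57 = 74.8898
  x_1 = 0.3453·7 + 1.3271·79 + 0.2243·90 + 0.1171·57 = 134.1212
  x_2 = 0.2146·7 + 0.2320·79 + 1.1091·90 + 0.2940·57 = 136.4054
  x_3 = 0.0857·7 + 0.2256·79 + 0.1292·90 + 1.2216·57 = 99.6859

L[3,0] = 0.0857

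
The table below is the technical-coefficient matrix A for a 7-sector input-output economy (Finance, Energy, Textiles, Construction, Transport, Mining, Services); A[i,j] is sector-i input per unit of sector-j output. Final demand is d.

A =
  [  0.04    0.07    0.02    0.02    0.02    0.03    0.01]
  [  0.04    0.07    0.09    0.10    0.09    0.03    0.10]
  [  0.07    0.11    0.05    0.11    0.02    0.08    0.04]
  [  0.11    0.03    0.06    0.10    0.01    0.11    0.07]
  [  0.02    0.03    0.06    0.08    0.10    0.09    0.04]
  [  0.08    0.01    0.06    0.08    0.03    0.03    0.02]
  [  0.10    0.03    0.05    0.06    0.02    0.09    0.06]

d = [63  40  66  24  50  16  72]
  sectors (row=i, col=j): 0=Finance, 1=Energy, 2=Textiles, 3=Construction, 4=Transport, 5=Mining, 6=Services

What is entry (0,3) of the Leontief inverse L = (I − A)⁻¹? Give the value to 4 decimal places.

L[0,3] = 0.0481

Form M = I − A:
  [  0.96   -0.07   -0.02   -0.02   -0.02   -0.03   -0.01]
  [ -0.04    0.93   -0.09   -0.10   -0.09   -0.03   -0.10]
  [ -0.07   -0.11    0.95   -0.11   -0.02   -0.08   -0.04]
  [ -0.11   -0.03   -0.06    0.90   -0.01   -0.11   -0.07]
  [ -0.02   -0.03   -0.06   -0.08    0.90   -0.09   -0.04]
  [ -0.08   -0.01   -0.06   -0.08   -0.03    0.97   -0.02]
  [ -0.10   -0.03   -0.05   -0.06   -0.02   -0.09    0.94]
Leontief inverse L = M⁻¹:
  [  1.0618    0.0889    0.0408    0.0481    0.0362    0.0504    0.0287]
  [  0.1021    1.1148    0.1402    0.1725    0.1252    0.0939    0.1458]
  [  0.1268    0.1506    1.0964    0.1752    0.0504    0.1311    0.0820]
  [  0.1679    0.0681    0.1009    1.1589    0.0333    0.1598    0.1044]
  [  0.0684    0.0617    0.0999    0.1382    1.1288    0.1394    0.0728]
  [  0.1154    0.0369    0.0858    0.1187    0.0459    1.0643    0.0422]
  [  0.1462    0.0622    0.0839    0.1082    0.0411    0.1304    1.0882]
Total output x = L · d:
  x_0 = 1.0618·63 + 0.0889·40 + 0.0408·66 + 0.0481·24 + 0.0362·50 + 0.0504·16 + 0.0287·72 = 78.9827
  x_1 = 0.1021·63 + 1.1148·40 + 0.1402·66 + 0.1725·24 + 0.1252·50 + 0.0939·16 + 0.1458·72 = 82.6721
  x_2 = 0.1268·63 + 0.1506·40 + 1.0964·66 + 0.1752·24 + 0.0504·50 + 0.1311·16 + 0.0820·72 = 101.0992
  x_3 = 0.1679·63 + 0.0681·40 + 0.1009·66 + 1.1589·24 + 0.0333·50 + 0.1598·16 + 0.1044·72 = 59.5129
  x_4 = 0.0684·63 + 0.0617·40 + 0.0999·66 + 0.1382·24 + 1.1288·50 + 0.1394·16 + 0.0728·72 = 80.6067
  x_5 = 0.1154·63 + 0.0369·40 + 0.0858·66 + 0.1187·24 + 0.0459·50 + 1.0643·16 + 0.0422·72 = 39.6257
  x_6 = 0.1462·63 + 0.0622·40 + 0.0839·66 + 0.1082·24 + 0.0411·50 + 0.1304·16 + 1.0882·72 = 102.3219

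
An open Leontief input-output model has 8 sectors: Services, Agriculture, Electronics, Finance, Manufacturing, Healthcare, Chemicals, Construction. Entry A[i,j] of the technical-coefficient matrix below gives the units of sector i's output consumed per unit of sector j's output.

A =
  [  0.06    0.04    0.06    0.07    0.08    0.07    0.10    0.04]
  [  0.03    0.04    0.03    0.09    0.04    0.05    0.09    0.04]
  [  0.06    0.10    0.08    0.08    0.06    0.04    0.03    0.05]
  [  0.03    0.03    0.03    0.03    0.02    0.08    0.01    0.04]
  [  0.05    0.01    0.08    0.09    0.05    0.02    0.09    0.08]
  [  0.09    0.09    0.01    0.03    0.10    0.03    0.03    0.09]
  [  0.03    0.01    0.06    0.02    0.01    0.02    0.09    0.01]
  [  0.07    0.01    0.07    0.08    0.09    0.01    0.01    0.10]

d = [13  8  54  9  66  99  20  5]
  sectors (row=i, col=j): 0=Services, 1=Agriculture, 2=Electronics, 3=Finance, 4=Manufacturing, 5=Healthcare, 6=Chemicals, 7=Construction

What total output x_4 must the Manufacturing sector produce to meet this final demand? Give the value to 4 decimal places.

Form M = I − A:
  [  0.94   -0.04   -0.06   -0.07   -0.08   -0.07   -0.10   -0.04]
  [ -0.03    0.96   -0.03   -0.09   -0.04   -0.05   -0.09   -0.04]
  [ -0.06   -0.10    0.92   -0.08   -0.06   -0.04   -0.03   -0.05]
  [ -0.03   -0.03   -0.03    0.97   -0.02   -0.08   -0.01   -0.04]
  [ -0.05   -0.01   -0.08   -0.09    0.95   -0.02   -0.09   -0.08]
  [ -0.09   -0.09   -0.01   -0.03   -0.10    0.97   -0.03   -0.09]
  [ -0.03   -0.01   -0.06   -0.02   -0.01   -0.02    0.91   -0.01]
  [ -0.07   -0.01   -0.07   -0.08   -0.09   -0.01   -0.01    0.90]
Leontief inverse L = M⁻¹:
  [  1.1049    0.0745    0.1070    0.1207    0.1263    0.1046    0.1505    0.0871]
  [  0.0631    1.0651    0.0642    0.1267    0.0735    0.0774    0.1264    0.0750]
  [  0.1032    0.1358    1.1250    0.1347    0.1064    0.0767    0.0775    0.0971]
  [  0.0572    0.0518    0.0528    1.0583    0.0499    0.0987    0.0337    0.0695]
  [  0.0898    0.0398    0.1248    0.1361    1.0910    0.0513    0.1304    0.1223]
  [  0.1323    0.1173    0.0553    0.0845    0.1470    1.0619    0.0800    0.1381]
  [  0.0503    0.0277    0.0834    0.0423    0.0298    0.0359    1.1148    0.0286]
  [  0.1108    0.0384    0.1153    0.1304    0.1344    0.0411    0.0484    1.1465]
Total output x = L · d:
  x_0 = 1.1049·13 + 0.0745·8 + 0.1070·54 + 0.1207·9 + 0.1263·66 + 0.1046·99 + 0.1505·20 + 0.0871·5 = 43.9586
  x_1 = 0.0631·13 + 1.0651·8 + 0.0642·54 + 0.1267·9 + 0.0735·66 + 0.0774·99 + 0.1264·20 + 0.0750·5 = 29.3631
  x_2 = 0.1032·13 + 0.1358·8 + 1.1250·54 + 0.1347·9 + 0.1064·66 + 0.0767·99 + 0.0775·20 + 0.0971·5 = 81.0443
  x_3 = 0.0572·13 + 0.0518·8 + 0.0528·54 + 1.0583·9 + 0.0499·66 + 0.0987·99 + 0.0337·20 + 0.0695·5 = 27.6251
  x_4 = 0.0898·13 + 0.0398·8 + 0.1248·54 + 0.1361·9 + 1.0910·66 + 0.0513·99 + 0.1304·20 + 0.1223·5 = 89.7569
  x_5 = 0.1323·13 + 0.1173·8 + 0.0553·54 + 0.0845·9 + 0.1470·66 + 1.0619·99 + 0.0800·20 + 0.1381·5 = 123.5215
  x_6 = 0.0503·13 + 0.0277·8 + 0.0834·54 + 0.0423·9 + 0.0298·66 + 0.0359·99 + 1.1148·20 + 0.0286·5 = 33.7180
  x_7 = 0.1108·13 + 0.0384·8 + 0.1153·54 + 0.1304·9 + 0.1344·66 + 0.0411·99 + 0.0484·20 + 1.1465·5 = 28.7826

89.7569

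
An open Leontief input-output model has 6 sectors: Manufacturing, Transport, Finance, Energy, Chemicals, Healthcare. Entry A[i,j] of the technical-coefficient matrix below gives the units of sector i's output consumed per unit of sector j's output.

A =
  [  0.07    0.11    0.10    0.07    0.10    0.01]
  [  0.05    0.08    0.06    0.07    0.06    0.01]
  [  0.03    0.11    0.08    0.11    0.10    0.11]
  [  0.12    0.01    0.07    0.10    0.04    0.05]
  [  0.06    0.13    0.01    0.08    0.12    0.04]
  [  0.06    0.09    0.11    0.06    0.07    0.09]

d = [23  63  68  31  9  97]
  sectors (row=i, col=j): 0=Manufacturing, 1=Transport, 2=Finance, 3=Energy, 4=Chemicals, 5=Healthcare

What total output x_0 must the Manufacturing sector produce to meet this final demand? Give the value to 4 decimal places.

Form M = I − A:
  [  0.93   -0.11   -0.10   -0.07   -0.10   -0.01]
  [ -0.05    0.92   -0.06   -0.07   -0.06   -0.01]
  [ -0.03   -0.11    0.92   -0.11   -0.10   -0.11]
  [ -0.12   -0.01   -0.07    0.90   -0.04   -0.05]
  [ -0.06   -0.13   -0.01   -0.08    0.88   -0.04]
  [ -0.06   -0.09   -0.11   -0.06   -0.07    0.91]
Leontief inverse L = M⁻¹:
  [  1.1216    0.1820    0.1518    0.1380    0.1672    0.0476]
  [  0.0884    1.1291    0.0978    0.1185    0.1064    0.0364]
  [  0.0930    0.1904    1.1448    0.1881    0.1749    0.1595]
  [  0.1690    0.0695    0.1224    1.1590    0.0973    0.0854]
  [  0.1111    0.1953    0.0567    0.1404    1.1807    0.0698]
  [  0.1136    0.1663    0.1705    0.1308    0.1399    1.1359]
Total output x = L · d:
  x_0 = 1.1216·23 + 0.1820·63 + 0.1518·68 + 0.1380·31 + 0.1672·9 + 0.0476·97 = 57.9868
  x_1 = 0.0884·23 + 1.1291·63 + 0.0978·68 + 0.1185·31 + 0.1064·9 + 0.0364·97 = 87.9752
  x_2 = 0.0930·23 + 0.1904·63 + 1.1448·68 + 0.1881·31 + 0.1749·9 + 0.1595·97 = 114.8552
  x_3 = 0.1690·23 + 0.0695·63 + 0.1224·68 + 1.1590·31 + 0.0973·9 + 0.0854·97 = 61.6727
  x_4 = 0.1111·23 + 0.1953·63 + 0.0567·68 + 0.1404·31 + 1.1807·9 + 0.0698·97 = 40.4609
  x_5 = 0.1136·23 + 0.1663·63 + 0.1705·68 + 0.1308·31 + 0.1399·9 + 1.1359·97 = 140.1799

57.9868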